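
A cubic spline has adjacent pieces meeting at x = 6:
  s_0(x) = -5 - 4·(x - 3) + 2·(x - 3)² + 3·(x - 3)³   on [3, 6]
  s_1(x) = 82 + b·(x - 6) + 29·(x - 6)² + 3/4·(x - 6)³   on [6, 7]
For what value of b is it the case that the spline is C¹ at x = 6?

s_0'(x) = -4 + 4·(x - 3) + 9·(x - 3)², so s_0'(6) = 89. On the right, s_1'(6) = b, so b = 89.

89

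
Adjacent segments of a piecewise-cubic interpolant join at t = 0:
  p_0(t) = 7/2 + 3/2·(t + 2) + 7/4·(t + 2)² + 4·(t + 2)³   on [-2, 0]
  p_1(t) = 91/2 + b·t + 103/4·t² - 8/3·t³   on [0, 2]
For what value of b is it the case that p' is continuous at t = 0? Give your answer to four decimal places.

56.5000

p_0'(t) = 3/2 + 7/2·(t + 2) + 12·(t + 2)², so p_0'(0) = 113/2. On the right, p_1'(0) = b, so b = 113/2.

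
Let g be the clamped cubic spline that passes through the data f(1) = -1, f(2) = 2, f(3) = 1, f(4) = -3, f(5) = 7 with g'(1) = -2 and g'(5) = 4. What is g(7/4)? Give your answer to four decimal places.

0.9503

With σ_i denoting the second derivative at x_i, h_i = 1, 1, 1, 1, and Δ_i = (y_(i+1) − y_i)/h_i = 3, -1, -4, 10:
  1·σ_0 + 4·σ_1 + 1·σ_2 = 6(Δ_1 - Δ_0) = -24
  1·σ_1 + 4·σ_2 + 1·σ_3 = 6(Δ_2 - Δ_1) = -18
  1·σ_2 + 4·σ_3 + 1·σ_4 = 6(Δ_3 - Δ_2) = 84
Clamped end conditions give two more equations: 2h_0·σ_0 + h_0·σ_1 = 6(Δ_0 - g'(1)) = 30 and h_3·σ_3 + 2h_3·σ_4 = 6(g'(5) - Δ_3) = -36.
Forward elimination and back-substitution give σ_0 = 267/14, σ_1 = -57/7, σ_2 = -21/2, σ_3 = 225/7, σ_4 = -477/14.
On [1, 2], g(x) = -1 - 2·(x - 1) + 267/28·(x - 1)² - 127/28·(x - 1)³.
With (x - 1) = 3/4: g(7/4) = 1703/1792.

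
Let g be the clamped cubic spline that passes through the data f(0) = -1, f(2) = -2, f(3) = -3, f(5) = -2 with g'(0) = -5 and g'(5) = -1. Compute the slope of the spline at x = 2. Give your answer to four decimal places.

-0.2500

With σ_i denoting the second derivative at x_i, h_i = 2, 1, 2, and Δ_i = (y_(i+1) − y_i)/h_i = -1/2, -1, 1/2:
  2·σ_0 + 6·σ_1 + 1·σ_2 = 6(Δ_1 - Δ_0) = -3
  1·σ_1 + 6·σ_2 + 2·σ_3 = 6(Δ_2 - Δ_1) = 9
Clamped end conditions give two more equations: 2h_0·σ_0 + h_0·σ_1 = 6(Δ_0 - g'(0)) = 27 and h_2·σ_2 + 2h_2·σ_3 = 6(g'(5) - Δ_2) = -9.
Forward elimination and back-substitution give σ_0 = 35/4, σ_1 = -4, σ_2 = 7/2, σ_3 = -4.
On [2, 3], g'(x) = b_1 + 2c_1·(x - 2) + 3d_1·(x - 2)² with b_1 = Δ_1 - h_1(2σ_1 + σ_2)/6 = -1/4, c_1 = σ_1/2 = -2, d_1 = (σ_2 - σ_1)/(6h_1) = 5/4. So g'(2) = -1/4.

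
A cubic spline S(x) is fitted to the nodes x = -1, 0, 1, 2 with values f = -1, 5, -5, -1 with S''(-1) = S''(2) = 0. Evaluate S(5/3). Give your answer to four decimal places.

Write m_i for S''(x_i). With h_i = 1, 1, 1 and divided differences Δ_i = 6, -10, 4, the continuity of S' gives the tridiagonal system
  1·m_0 + 4·m_1 + 1·m_2 = 6(Δ_1 - Δ_0) = -96
  1·m_1 + 4·m_2 + 1·m_3 = 6(Δ_2 - Δ_1) = 84
Natural end conditions: m_0 = m_3 = 0.
Solving: m_0 = 0, m_1 = -156/5, m_2 = 144/5, m_3 = 0.
On [1, 2], S(x) = -5 - 28/5·(x - 1) + 72/5·(x - 1)² - 24/5·(x - 1)³.
With (x - 1) = 2/3: S(5/3) = -169/45.

-3.7556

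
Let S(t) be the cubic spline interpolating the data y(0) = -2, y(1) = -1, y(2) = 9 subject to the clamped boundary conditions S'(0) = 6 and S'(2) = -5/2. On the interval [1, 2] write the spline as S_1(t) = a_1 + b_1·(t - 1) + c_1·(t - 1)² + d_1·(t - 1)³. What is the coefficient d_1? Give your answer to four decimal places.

With σ_i denoting the second derivative at x_i, h_i = 1, 1, and Δ_i = (y_(i+1) − y_i)/h_i = 1, 10:
  1·σ_0 + 4·σ_1 + 1·σ_2 = 6(Δ_1 - Δ_0) = 54
Clamped end conditions give two more equations: 2h_0·σ_0 + h_0·σ_1 = 6(Δ_0 - S'(0)) = -30 and h_1·σ_1 + 2h_1·σ_2 = 6(S'(2) - Δ_1) = -75.
Forward elimination and back-substitution give σ_0 = -131/4, σ_1 = 71/2, σ_2 = -221/4.
On [1, 2], with S_1(t) = a_1 + b_1·(t - 1) + c_1·(t - 1)² + d_1·(t - 1)³: c_1 = σ_1/2 = 71/4, d_1 = (σ_2 - σ_1)/(6h_1) = -121/8, b_1 = Δ_1 - h_1(2σ_1 + σ_2)/6 = 59/8.

-15.1250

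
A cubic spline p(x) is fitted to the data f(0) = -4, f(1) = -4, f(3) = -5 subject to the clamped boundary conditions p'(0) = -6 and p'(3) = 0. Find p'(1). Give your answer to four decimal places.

1.7500

Write M_i for p''(x_i). With h_i = 1, 2 and divided differences Δ_i = 0, -1/2, the continuity of p' gives the tridiagonal system
  1·M_0 + 6·M_1 + 2·M_2 = 6(Δ_1 - Δ_0) = -3
Clamped end conditions give two more equations: 2h_0·M_0 + h_0·M_1 = 6(Δ_0 - p'(0)) = 36 and h_1·M_1 + 2h_1·M_2 = 6(p'(3) - Δ_1) = 3.
Solving the tridiagonal system: M_0 = 41/2, M_1 = -5, M_2 = 13/4.
On [1, 3], p'(x) = b_1 + 2c_1·(x - 1) + 3d_1·(x - 1)² with b_1 = Δ_1 - h_1(2M_1 + M_2)/6 = 7/4, c_1 = M_1/2 = -5/2, d_1 = (M_2 - M_1)/(6h_1) = 11/16. So p'(1) = 7/4.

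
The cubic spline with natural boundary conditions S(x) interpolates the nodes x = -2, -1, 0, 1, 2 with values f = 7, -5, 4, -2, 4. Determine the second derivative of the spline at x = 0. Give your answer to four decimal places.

-39.8571

Put m_i = S'' at the i-th knot. Here h = (1, 1, 1, 1) and Δ = (-12, 9, -6, 6), so the interior equations h_(i-1)·m_(i-1) + 2(h_(i-1)+h_i)·m_i + h_i·m_(i+1) = 6(Δ_i − Δ_(i-1)) read
  1·m_0 + 4·m_1 + 1·m_2 = 6(Δ_1 - Δ_0) = 126
  1·m_1 + 4·m_2 + 1·m_3 = 6(Δ_2 - Δ_1) = -90
  1·m_2 + 4·m_3 + 1·m_4 = 6(Δ_3 - Δ_2) = 72
Natural end conditions: m_0 = m_4 = 0.
Forward elimination and back-substitution give m_0 = 0, m_1 = 1161/28, m_2 = -279/7, m_3 = 783/28, m_4 = 0.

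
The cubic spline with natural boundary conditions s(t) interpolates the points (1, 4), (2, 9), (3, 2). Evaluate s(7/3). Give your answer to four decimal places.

Let M_i = s''(x_i). Step sizes h_i = 1, 1; slopes of the chords Δ_i = (y_(i+1) - y_i)/h_i = 5, -7.
  1·M_0 + 4·M_1 + 1·M_2 = 6(Δ_1 - Δ_0) = -72
Natural end conditions: M_0 = M_2 = 0.
Hence M_0 = 0, M_1 = -18, M_2 = 0.
On [2, 3], s(t) = 9 - 1·(t - 2) - 9·(t - 2)² + 3·(t - 2)³.
With (t - 2) = 1/3: s(7/3) = 70/9.

7.7778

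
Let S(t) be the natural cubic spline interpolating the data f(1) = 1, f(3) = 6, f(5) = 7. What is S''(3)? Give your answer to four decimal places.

Let m_i = S''(x_i). Step sizes h_i = 2, 2; slopes of the chords Δ_i = (y_(i+1) - y_i)/h_i = 5/2, 1/2.
  2·m_0 + 8·m_1 + 2·m_2 = 6(Δ_1 - Δ_0) = -12
Natural end conditions: m_0 = m_2 = 0.
Solving: m_0 = 0, m_1 = -3/2, m_2 = 0.

-1.5000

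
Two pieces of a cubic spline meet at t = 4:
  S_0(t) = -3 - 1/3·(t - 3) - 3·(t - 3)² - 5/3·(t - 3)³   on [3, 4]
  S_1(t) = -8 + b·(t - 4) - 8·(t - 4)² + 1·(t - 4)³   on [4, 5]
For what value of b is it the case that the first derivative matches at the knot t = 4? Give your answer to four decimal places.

-11.3333

S_0'(t) = -1/3 - 6·(t - 3) - 5·(t - 3)², so S_0'(4) = -34/3. On the right, S_1'(4) = b, so b = -34/3.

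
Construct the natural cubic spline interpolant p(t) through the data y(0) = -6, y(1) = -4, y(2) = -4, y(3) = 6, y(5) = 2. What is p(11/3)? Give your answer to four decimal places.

8.4910

With M_i denoting the second derivative at x_i, h_i = 1, 1, 1, 2, and Δ_i = (y_(i+1) − y_i)/h_i = 2, 0, 10, -2:
  1·M_0 + 4·M_1 + 1·M_2 = 6(Δ_1 - Δ_0) = -12
  1·M_1 + 4·M_2 + 1·M_3 = 6(Δ_2 - Δ_1) = 60
  1·M_2 + 6·M_3 + 2·M_4 = 6(Δ_3 - Δ_2) = -72
Natural end conditions: M_0 = M_4 = 0.
Hence M_0 = 0, M_1 = -354/43, M_2 = 900/43, M_3 = -666/43, M_4 = 0.
On [3, 5], p(t) = 6 + 358/43·(t - 3) - 333/43·(t - 3)² + 111/86·(t - 3)³.
With (t - 3) = 2/3: p(11/3) = 3286/387.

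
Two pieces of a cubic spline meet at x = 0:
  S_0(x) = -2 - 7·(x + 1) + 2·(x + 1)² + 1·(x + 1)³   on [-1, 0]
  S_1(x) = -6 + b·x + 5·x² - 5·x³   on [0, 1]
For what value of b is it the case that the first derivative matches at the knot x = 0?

0

S_0'(x) = -7 + 4·(x + 1) + 3·(x + 1)², so S_0'(0) = 0. On the right, S_1'(0) = b, so b = 0.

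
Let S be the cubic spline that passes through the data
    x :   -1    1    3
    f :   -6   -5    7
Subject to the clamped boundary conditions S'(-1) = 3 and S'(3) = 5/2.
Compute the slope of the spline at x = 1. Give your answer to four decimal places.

Put m_i = S'' at the i-th knot. Here h = (2, 2) and Δ = (1/2, 6), so the interior equations h_(i-1)·m_(i-1) + 2(h_(i-1)+h_i)·m_i + h_i·m_(i+1) = 6(Δ_i − Δ_(i-1)) read
  2·m_0 + 8·m_1 + 2·m_2 = 6(Δ_1 - Δ_0) = 33
Clamped end conditions give two more equations: 2h_0·m_0 + h_0·m_1 = 6(Δ_0 - S'(-1)) = -15 and h_1·m_1 + 2h_1·m_2 = 6(S'(3) - Δ_1) = -21.
Solving the tridiagonal system: m_0 = -8, m_1 = 17/2, m_2 = -19/2.
On [1, 3], S'(x) = b_1 + 2c_1·(x - 1) + 3d_1·(x - 1)² with b_1 = Δ_1 - h_1(2m_1 + m_2)/6 = 7/2, c_1 = m_1/2 = 17/4, d_1 = (m_2 - m_1)/(6h_1) = -3/2. So S'(1) = 7/2.

3.5000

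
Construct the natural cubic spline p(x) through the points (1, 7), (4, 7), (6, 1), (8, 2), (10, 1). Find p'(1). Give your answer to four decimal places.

1.2676

Put σ_i = p'' at the i-th knot. Here h = (3, 2, 2, 2) and Δ = (0, -3, 1/2, -1/2), so the interior equations h_(i-1)·σ_(i-1) + 2(h_(i-1)+h_i)·σ_i + h_i·σ_(i+1) = 6(Δ_i − Δ_(i-1)) read
  3·σ_0 + 10·σ_1 + 2·σ_2 = 6(Δ_1 - Δ_0) = -18
  2·σ_1 + 8·σ_2 + 2·σ_3 = 6(Δ_2 - Δ_1) = 21
  2·σ_2 + 8·σ_3 + 2·σ_4 = 6(Δ_3 - Δ_2) = -6
Natural end conditions: σ_0 = σ_4 = 0.
Solving the tridiagonal system: σ_0 = 0, σ_1 = -180/71, σ_2 = 261/71, σ_3 = -237/142, σ_4 = 0.
On [1, 4], p'(x) = b_0 + 2c_0·(x - 1) + 3d_0·(x - 1)² with b_0 = Δ_0 - h_0(2σ_0 + σ_1)/6 = 90/71, c_0 = σ_0/2 = 0, d_0 = (σ_1 - σ_0)/(6h_0) = -10/71. So p'(1) = 90/71.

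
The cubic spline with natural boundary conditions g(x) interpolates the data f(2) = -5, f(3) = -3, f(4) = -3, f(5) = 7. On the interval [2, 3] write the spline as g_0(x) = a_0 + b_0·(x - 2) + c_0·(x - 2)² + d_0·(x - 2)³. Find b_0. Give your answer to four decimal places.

3.2000

Let m_i = g''(x_i). Step sizes h_i = 1, 1, 1; slopes of the chords Δ_i = (y_(i+1) - y_i)/h_i = 2, 0, 10.
  1·m_0 + 4·m_1 + 1·m_2 = 6(Δ_1 - Δ_0) = -12
  1·m_1 + 4·m_2 + 1·m_3 = 6(Δ_2 - Δ_1) = 60
Natural end conditions: m_0 = m_3 = 0.
Forward elimination and back-substitution give m_0 = 0, m_1 = -36/5, m_2 = 84/5, m_3 = 0.
On [2, 3], with g_0(x) = a_0 + b_0·(x - 2) + c_0·(x - 2)² + d_0·(x - 2)³: c_0 = m_0/2 = 0, d_0 = (m_1 - m_0)/(6h_0) = -6/5, b_0 = Δ_0 - h_0(2m_0 + m_1)/6 = 16/5.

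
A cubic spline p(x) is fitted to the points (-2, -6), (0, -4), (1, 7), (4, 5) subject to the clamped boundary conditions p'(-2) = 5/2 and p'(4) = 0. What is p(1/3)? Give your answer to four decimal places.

-0.6305

With σ_i denoting the second derivative at x_i, h_i = 2, 1, 3, and Δ_i = (y_(i+1) − y_i)/h_i = 1, 11, -2/3:
  2·σ_0 + 6·σ_1 + 1·σ_2 = 6(Δ_1 - Δ_0) = 60
  1·σ_1 + 8·σ_2 + 3·σ_3 = 6(Δ_2 - Δ_1) = -70
Clamped end conditions give two more equations: 2h_0·σ_0 + h_0·σ_1 = 6(Δ_0 - p'(-2)) = -9 and h_2·σ_2 + 2h_2·σ_3 = 6(p'(4) - Δ_2) = 4.
Hence σ_0 = -211/21, σ_1 = 655/42, σ_2 = -283/21, σ_3 = 311/42.
On [0, 1], p(x) = -4 + 169/21·x + 655/84·x² - 407/84·x³.
With x = 1/3: p(1/3) = -715/1134.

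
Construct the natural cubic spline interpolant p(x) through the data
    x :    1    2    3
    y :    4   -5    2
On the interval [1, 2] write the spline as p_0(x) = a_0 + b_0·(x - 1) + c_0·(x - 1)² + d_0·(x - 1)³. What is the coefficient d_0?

With σ_i denoting the second derivative at x_i, h_i = 1, 1, and Δ_i = (y_(i+1) − y_i)/h_i = -9, 7:
  1·σ_0 + 4·σ_1 + 1·σ_2 = 6(Δ_1 - Δ_0) = 96
Natural end conditions: σ_0 = σ_2 = 0.
Hence σ_0 = 0, σ_1 = 24, σ_2 = 0.
On [1, 2], with p_0(x) = a_0 + b_0·(x - 1) + c_0·(x - 1)² + d_0·(x - 1)³: c_0 = σ_0/2 = 0, d_0 = (σ_1 - σ_0)/(6h_0) = 4, b_0 = Δ_0 - h_0(2σ_0 + σ_1)/6 = -13.

4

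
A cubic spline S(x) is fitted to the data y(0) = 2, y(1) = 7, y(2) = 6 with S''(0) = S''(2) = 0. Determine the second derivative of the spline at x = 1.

-9

Put M_i = S'' at the i-th knot. Here h = (1, 1) and Δ = (5, -1), so the interior equations h_(i-1)·M_(i-1) + 2(h_(i-1)+h_i)·M_i + h_i·M_(i+1) = 6(Δ_i − Δ_(i-1)) read
  1·M_0 + 4·M_1 + 1·M_2 = 6(Δ_1 - Δ_0) = -36
Natural end conditions: M_0 = M_2 = 0.
Forward elimination and back-substitution give M_0 = 0, M_1 = -9, M_2 = 0.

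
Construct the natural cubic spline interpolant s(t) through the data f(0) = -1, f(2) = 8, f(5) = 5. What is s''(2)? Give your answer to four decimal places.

Let m_i = s''(x_i). Step sizes h_i = 2, 3; slopes of the chords Δ_i = (y_(i+1) - y_i)/h_i = 9/2, -1.
  2·m_0 + 10·m_1 + 3·m_2 = 6(Δ_1 - Δ_0) = -33
Natural end conditions: m_0 = m_2 = 0.
Solving: m_0 = 0, m_1 = -33/10, m_2 = 0.

-3.3000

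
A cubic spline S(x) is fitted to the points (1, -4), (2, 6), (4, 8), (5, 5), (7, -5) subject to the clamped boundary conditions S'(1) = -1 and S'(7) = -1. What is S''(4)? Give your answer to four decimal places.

Write σ_i for S''(x_i). With h_i = 1, 2, 1, 2 and divided differences Δ_i = 10, 1, -3, -5, the continuity of S' gives the tridiagonal system
  1·σ_0 + 6·σ_1 + 2·σ_2 = 6(Δ_1 - Δ_0) = -54
  2·σ_1 + 6·σ_2 + 1·σ_3 = 6(Δ_2 - Δ_1) = -24
  1·σ_2 + 6·σ_3 + 2·σ_4 = 6(Δ_3 - Δ_2) = -12
Clamped end conditions give two more equations: 2h_0·σ_0 + h_0·σ_1 = 6(Δ_0 - S'(1)) = 66 and h_3·σ_3 + 2h_3·σ_4 = 6(S'(7) - Δ_3) = 24.
Forward elimination and back-substitution give σ_0 = 1282/31, σ_1 = -518/31, σ_2 = 76/31, σ_3 = -164/31, σ_4 = 268/31.

2.4516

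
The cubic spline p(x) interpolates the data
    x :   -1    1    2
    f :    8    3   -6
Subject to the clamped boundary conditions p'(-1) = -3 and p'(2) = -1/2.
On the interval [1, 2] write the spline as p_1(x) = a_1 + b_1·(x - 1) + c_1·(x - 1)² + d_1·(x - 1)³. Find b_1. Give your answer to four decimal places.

With M_i denoting the second derivative at x_i, h_i = 2, 1, and Δ_i = (y_(i+1) − y_i)/h_i = -5/2, -9:
  2·M_0 + 6·M_1 + 1·M_2 = 6(Δ_1 - Δ_0) = -39
Clamped end conditions give two more equations: 2h_0·M_0 + h_0·M_1 = 6(Δ_0 - p'(-1)) = 3 and h_1·M_1 + 2h_1·M_2 = 6(p'(2) - Δ_1) = 51.
Solving the tridiagonal system: M_0 = 97/12, M_1 = -44/3, M_2 = 197/6.
On [1, 2], with p_1(x) = a_1 + b_1·(x - 1) + c_1·(x - 1)² + d_1·(x - 1)³: c_1 = M_1/2 = -22/3, d_1 = (M_2 - M_1)/(6h_1) = 95/12, b_1 = Δ_1 - h_1(2M_1 + M_2)/6 = -115/12.

-9.5833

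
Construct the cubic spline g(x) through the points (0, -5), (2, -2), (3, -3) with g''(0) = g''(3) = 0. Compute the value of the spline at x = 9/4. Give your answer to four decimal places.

-2.1133

Put M_i = g'' at the i-th knot. Here h = (2, 1) and Δ = (3/2, -1), so the interior equations h_(i-1)·M_(i-1) + 2(h_(i-1)+h_i)·M_i + h_i·M_(i+1) = 6(Δ_i − Δ_(i-1)) read
  2·M_0 + 6·M_1 + 1·M_2 = 6(Δ_1 - Δ_0) = -15
Natural end conditions: M_0 = M_2 = 0.
Forward elimination and back-substitution give M_0 = 0, M_1 = -5/2, M_2 = 0.
On [2, 3], g(x) = -2 - 1/6·(x - 2) - 5/4·(x - 2)² + 5/12·(x - 2)³.
With (x - 2) = 1/4: g(9/4) = -541/256.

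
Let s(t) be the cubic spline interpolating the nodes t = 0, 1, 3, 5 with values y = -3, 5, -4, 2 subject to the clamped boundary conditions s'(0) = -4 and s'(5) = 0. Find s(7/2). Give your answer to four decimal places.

Let M_i = s''(x_i). Step sizes h_i = 1, 2, 2; slopes of the chords Δ_i = (y_(i+1) - y_i)/h_i = 8, -9/2, 3.
  1·M_0 + 6·M_1 + 2·M_2 = 6(Δ_1 - Δ_0) = -75
  2·M_1 + 8·M_2 + 2·M_3 = 6(Δ_2 - Δ_1) = 45
Clamped end conditions give two more equations: 2h_0·M_0 + h_0·M_1 = 6(Δ_0 - s'(0)) = 72 and h_2·M_2 + 2h_2·M_3 = 6(s'(5) - Δ_2) = -18.
Solving the tridiagonal system: M_0 = 1123/23, M_1 = -590/23, M_2 = 346/23, M_3 = -553/46.
On [3, 5], s(t) = -4 - 139/46·(t - 3) + 173/23·(t - 3)² - 415/184·(t - 3)³.
With (t - 3) = 1/2: s(7/2) = -5759/1472.

-3.9124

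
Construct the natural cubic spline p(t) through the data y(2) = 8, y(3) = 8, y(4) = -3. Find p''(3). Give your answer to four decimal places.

-16.5000

With σ_i denoting the second derivative at x_i, h_i = 1, 1, and Δ_i = (y_(i+1) − y_i)/h_i = 0, -11:
  1·σ_0 + 4·σ_1 + 1·σ_2 = 6(Δ_1 - Δ_0) = -66
Natural end conditions: σ_0 = σ_2 = 0.
Solving: σ_0 = 0, σ_1 = -33/2, σ_2 = 0.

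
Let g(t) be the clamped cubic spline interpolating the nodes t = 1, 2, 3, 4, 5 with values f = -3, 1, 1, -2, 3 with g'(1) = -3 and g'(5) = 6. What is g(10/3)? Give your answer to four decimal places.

Let M_i = g''(x_i). Step sizes h_i = 1, 1, 1, 1; slopes of the chords Δ_i = (y_(i+1) - y_i)/h_i = 4, 0, -3, 5.
  1·M_0 + 4·M_1 + 1·M_2 = 6(Δ_1 - Δ_0) = -24
  1·M_1 + 4·M_2 + 1·M_3 = 6(Δ_2 - Δ_1) = -18
  1·M_2 + 4·M_3 + 1·M_4 = 6(Δ_3 - Δ_2) = 48
Clamped end conditions give two more equations: 2h_0·M_0 + h_0·M_1 = 6(Δ_0 - g'(1)) = 42 and h_3·M_3 + 2h_3·M_4 = 6(g'(5) - Δ_3) = 6.
Hence M_0 = 747/28, M_1 = -159/14, M_2 = -21/4, M_3 = 201/14, M_4 = -117/28.
On [3, 4], g(t) = 1 - 51/14·(t - 3) - 21/8·(t - 3)² + 183/56·(t - 3)³.
With (t - 3) = 1/3: g(10/3) = -97/252.

-0.3849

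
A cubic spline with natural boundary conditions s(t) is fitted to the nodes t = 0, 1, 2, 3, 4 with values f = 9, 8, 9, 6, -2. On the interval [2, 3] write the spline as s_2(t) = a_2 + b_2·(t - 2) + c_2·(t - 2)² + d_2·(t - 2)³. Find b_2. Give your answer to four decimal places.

Let M_i = s''(x_i). Step sizes h_i = 1, 1, 1, 1; slopes of the chords Δ_i = (y_(i+1) - y_i)/h_i = -1, 1, -3, -8.
  1·M_0 + 4·M_1 + 1·M_2 = 6(Δ_1 - Δ_0) = 12
  1·M_1 + 4·M_2 + 1·M_3 = 6(Δ_2 - Δ_1) = -24
  1·M_2 + 4·M_3 + 1·M_4 = 6(Δ_3 - Δ_2) = -30
Natural end conditions: M_0 = M_4 = 0.
Hence M_0 = 0, M_1 = 123/28, M_2 = -39/7, M_3 = -171/28, M_4 = 0.
On [2, 3], with s_2(t) = a_2 + b_2·(t - 2) + c_2·(t - 2)² + d_2·(t - 2)³: c_2 = M_2/2 = -39/14, d_2 = (M_3 - M_2)/(6h_2) = -5/56, b_2 = Δ_2 - h_2(2M_2 + M_3)/6 = -1/8.

-0.1250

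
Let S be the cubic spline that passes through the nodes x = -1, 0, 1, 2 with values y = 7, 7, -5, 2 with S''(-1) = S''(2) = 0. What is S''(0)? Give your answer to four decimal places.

Write σ_i for S''(x_i). With h_i = 1, 1, 1 and divided differences Δ_i = 0, -12, 7, the continuity of S' gives the tridiagonal system
  1·σ_0 + 4·σ_1 + 1·σ_2 = 6(Δ_1 - Δ_0) = -72
  1·σ_1 + 4·σ_2 + 1·σ_3 = 6(Δ_2 - Δ_1) = 114
Natural end conditions: σ_0 = σ_3 = 0.
Solving: σ_0 = 0, σ_1 = -134/5, σ_2 = 176/5, σ_3 = 0.

-26.8000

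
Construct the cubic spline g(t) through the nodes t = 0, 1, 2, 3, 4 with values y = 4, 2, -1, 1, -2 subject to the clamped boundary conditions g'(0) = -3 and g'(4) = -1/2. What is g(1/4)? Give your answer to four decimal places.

3.4083

Write m_i for g''(x_i). With h_i = 1, 1, 1, 1 and divided differences Δ_i = -2, -3, 2, -3, the continuity of g' gives the tridiagonal system
  1·m_0 + 4·m_1 + 1·m_2 = 6(Δ_1 - Δ_0) = -6
  1·m_1 + 4·m_2 + 1·m_3 = 6(Δ_2 - Δ_1) = 30
  1·m_2 + 4·m_3 + 1·m_4 = 6(Δ_3 - Δ_2) = -30
Clamped end conditions give two more equations: 2h_0·m_0 + h_0·m_1 = 6(Δ_0 - g'(0)) = 6 and h_3·m_3 + 2h_3·m_4 = 6(g'(4) - Δ_3) = 15.
Solving: m_0 = 341/56, m_1 = -173/28, m_2 = 101/8, m_3 = -401/28, m_4 = 821/56.
On [0, 1], g(t) = 4 - 3·t + 341/112·t² - 229/112·t³.
With t = 1/4: g(1/4) = 24431/7168.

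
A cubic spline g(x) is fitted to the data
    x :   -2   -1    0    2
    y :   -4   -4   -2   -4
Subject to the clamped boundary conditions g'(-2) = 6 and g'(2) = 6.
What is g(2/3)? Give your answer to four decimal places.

-3.2458

Put σ_i = g'' at the i-th knot. Here h = (1, 1, 2) and Δ = (0, 2, -1), so the interior equations h_(i-1)·σ_(i-1) + 2(h_(i-1)+h_i)·σ_i + h_i·σ_(i+1) = 6(Δ_i − Δ_(i-1)) read
  1·σ_0 + 4·σ_1 + 1·σ_2 = 6(Δ_1 - Δ_0) = 12
  1·σ_1 + 6·σ_2 + 2·σ_3 = 6(Δ_2 - Δ_1) = -18
Clamped end conditions give two more equations: 2h_0·σ_0 + h_0·σ_1 = 6(Δ_0 - g'(-2)) = -36 and h_2·σ_2 + 2h_2·σ_3 = 6(g'(2) - Δ_2) = 42.
Solving: σ_0 = -261/11, σ_1 = 126/11, σ_2 = -111/11, σ_3 = 171/11.
On [0, 2], g(x) = -2 + 6/11·x - 111/22·x² + 47/22·x³.
With x = 2/3: g(2/3) = -964/297.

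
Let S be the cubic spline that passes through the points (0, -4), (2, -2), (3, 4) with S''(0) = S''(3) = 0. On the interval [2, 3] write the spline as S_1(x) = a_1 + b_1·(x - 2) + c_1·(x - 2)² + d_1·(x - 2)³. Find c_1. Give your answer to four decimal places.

Put M_i = S'' at the i-th knot. Here h = (2, 1) and Δ = (1, 6), so the interior equations h_(i-1)·M_(i-1) + 2(h_(i-1)+h_i)·M_i + h_i·M_(i+1) = 6(Δ_i − Δ_(i-1)) read
  2·M_0 + 6·M_1 + 1·M_2 = 6(Δ_1 - Δ_0) = 30
Natural end conditions: M_0 = M_2 = 0.
Forward elimination and back-substitution give M_0 = 0, M_1 = 5, M_2 = 0.
On [2, 3], with S_1(x) = a_1 + b_1·(x - 2) + c_1·(x - 2)² + d_1·(x - 2)³: c_1 = M_1/2 = 5/2, d_1 = (M_2 - M_1)/(6h_1) = -5/6, b_1 = Δ_1 - h_1(2M_1 + M_2)/6 = 13/3.

2.5000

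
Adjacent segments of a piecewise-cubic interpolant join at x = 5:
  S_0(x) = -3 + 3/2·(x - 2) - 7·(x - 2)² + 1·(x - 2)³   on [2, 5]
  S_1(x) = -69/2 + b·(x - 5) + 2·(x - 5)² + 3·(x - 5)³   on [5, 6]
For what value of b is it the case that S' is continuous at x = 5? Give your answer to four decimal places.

S_0'(x) = 3/2 - 14·(x - 2) + 3·(x - 2)², so S_0'(5) = -27/2. On the right, S_1'(5) = b, so b = -27/2.

-13.5000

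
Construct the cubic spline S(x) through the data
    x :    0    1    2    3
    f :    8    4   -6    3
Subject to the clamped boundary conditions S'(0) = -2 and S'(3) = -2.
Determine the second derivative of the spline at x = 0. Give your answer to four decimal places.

5.2000

Put σ_i = S'' at the i-th knot. Here h = (1, 1, 1) and Δ = (-4, -10, 9), so the interior equations h_(i-1)·σ_(i-1) + 2(h_(i-1)+h_i)·σ_i + h_i·σ_(i+1) = 6(Δ_i − Δ_(i-1)) read
  1·σ_0 + 4·σ_1 + 1·σ_2 = 6(Δ_1 - Δ_0) = -36
  1·σ_1 + 4·σ_2 + 1·σ_3 = 6(Δ_2 - Δ_1) = 114
Clamped end conditions give two more equations: 2h_0·σ_0 + h_0·σ_1 = 6(Δ_0 - S'(0)) = -12 and h_2·σ_2 + 2h_2·σ_3 = 6(S'(3) - Δ_2) = -66.
Solving: σ_0 = 26/5, σ_1 = -112/5, σ_2 = 242/5, σ_3 = -286/5.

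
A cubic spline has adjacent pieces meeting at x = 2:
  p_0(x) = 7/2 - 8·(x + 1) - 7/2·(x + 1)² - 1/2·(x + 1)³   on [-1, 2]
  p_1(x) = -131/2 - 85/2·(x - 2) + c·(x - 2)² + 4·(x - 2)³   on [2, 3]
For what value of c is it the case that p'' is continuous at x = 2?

-8

p_0''(x) = -7 - 3·(x + 1), so p_0''(2) = -16. On the right, p_1''(2) = 2c, so c = -8.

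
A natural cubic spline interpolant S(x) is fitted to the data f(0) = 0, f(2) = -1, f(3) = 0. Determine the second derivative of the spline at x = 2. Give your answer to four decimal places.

Let M_i = S''(x_i). Step sizes h_i = 2, 1; slopes of the chords Δ_i = (y_(i+1) - y_i)/h_i = -1/2, 1.
  2·M_0 + 6·M_1 + 1·M_2 = 6(Δ_1 - Δ_0) = 9
Natural end conditions: M_0 = M_2 = 0.
Forward elimination and back-substitution give M_0 = 0, M_1 = 3/2, M_2 = 0.

1.5000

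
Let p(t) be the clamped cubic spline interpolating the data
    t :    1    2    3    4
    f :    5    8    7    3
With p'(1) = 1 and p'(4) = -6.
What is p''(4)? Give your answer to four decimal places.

-5.4667

Put M_i = p'' at the i-th knot. Here h = (1, 1, 1) and Δ = (3, -1, -4), so the interior equations h_(i-1)·M_(i-1) + 2(h_(i-1)+h_i)·M_i + h_i·M_(i+1) = 6(Δ_i − Δ_(i-1)) read
  1·M_0 + 4·M_1 + 1·M_2 = 6(Δ_1 - Δ_0) = -24
  1·M_1 + 4·M_2 + 1·M_3 = 6(Δ_2 - Δ_1) = -18
Clamped end conditions give two more equations: 2h_0·M_0 + h_0·M_1 = 6(Δ_0 - p'(1)) = 12 and h_2·M_2 + 2h_2·M_3 = 6(p'(4) - Δ_2) = -12.
Solving the tridiagonal system: M_0 = 152/15, M_1 = -124/15, M_2 = -16/15, M_3 = -82/15.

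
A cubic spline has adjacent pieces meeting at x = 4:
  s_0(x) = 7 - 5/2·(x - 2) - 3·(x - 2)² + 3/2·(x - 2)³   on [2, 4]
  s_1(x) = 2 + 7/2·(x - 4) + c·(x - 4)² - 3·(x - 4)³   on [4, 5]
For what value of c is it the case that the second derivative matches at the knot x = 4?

s_0''(x) = -6 + 9·(x - 2), so s_0''(4) = 12. On the right, s_1''(4) = 2c, so c = 6.

6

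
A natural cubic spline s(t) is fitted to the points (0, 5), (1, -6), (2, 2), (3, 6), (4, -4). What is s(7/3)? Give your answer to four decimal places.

4.8148

Put m_i = s'' at the i-th knot. Here h = (1, 1, 1, 1) and Δ = (-11, 8, 4, -10), so the interior equations h_(i-1)·m_(i-1) + 2(h_(i-1)+h_i)·m_i + h_i·m_(i+1) = 6(Δ_i − Δ_(i-1)) read
  1·m_0 + 4·m_1 + 1·m_2 = 6(Δ_1 - Δ_0) = 114
  1·m_1 + 4·m_2 + 1·m_3 = 6(Δ_2 - Δ_1) = -24
  1·m_2 + 4·m_3 + 1·m_4 = 6(Δ_3 - Δ_2) = -84
Natural end conditions: m_0 = m_4 = 0.
Hence m_0 = 0, m_1 = 123/4, m_2 = -9, m_3 = -75/4, m_4 = 0.
On [2, 3], s(t) = 2 + 81/8·(t - 2) - 9/2·(t - 2)² - 13/8·(t - 2)³.
With (t - 2) = 1/3: s(7/3) = 130/27.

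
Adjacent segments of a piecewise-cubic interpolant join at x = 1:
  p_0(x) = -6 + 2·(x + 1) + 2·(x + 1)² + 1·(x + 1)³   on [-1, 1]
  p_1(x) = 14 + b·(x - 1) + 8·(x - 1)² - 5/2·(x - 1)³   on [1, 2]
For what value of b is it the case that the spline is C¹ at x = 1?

p_0'(x) = 2 + 4·(x + 1) + 3·(x + 1)², so p_0'(1) = 22. On the right, p_1'(1) = b, so b = 22.

22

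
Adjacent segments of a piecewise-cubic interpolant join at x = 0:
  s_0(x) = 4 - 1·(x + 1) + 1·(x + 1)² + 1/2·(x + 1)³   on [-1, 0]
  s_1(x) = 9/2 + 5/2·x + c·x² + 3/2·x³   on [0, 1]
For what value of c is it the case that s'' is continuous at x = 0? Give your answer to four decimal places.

2.5000

s_0''(x) = 2 + 3·(x + 1), so s_0''(0) = 5. On the right, s_1''(0) = 2c, so c = 5/2.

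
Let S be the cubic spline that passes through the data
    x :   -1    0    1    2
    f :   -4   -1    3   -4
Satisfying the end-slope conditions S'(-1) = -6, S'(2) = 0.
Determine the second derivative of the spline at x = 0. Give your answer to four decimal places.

1.2000

Put M_i = S'' at the i-th knot. Here h = (1, 1, 1) and Δ = (3, 4, -7), so the interior equations h_(i-1)·M_(i-1) + 2(h_(i-1)+h_i)·M_i + h_i·M_(i+1) = 6(Δ_i − Δ_(i-1)) read
  1·M_0 + 4·M_1 + 1·M_2 = 6(Δ_1 - Δ_0) = 6
  1·M_1 + 4·M_2 + 1·M_3 = 6(Δ_2 - Δ_1) = -66
Clamped end conditions give two more equations: 2h_0·M_0 + h_0·M_1 = 6(Δ_0 - S'(-1)) = 54 and h_2·M_2 + 2h_2·M_3 = 6(S'(2) - Δ_2) = 42.
Forward elimination and back-substitution give M_0 = 132/5, M_1 = 6/5, M_2 = -126/5, M_3 = 168/5.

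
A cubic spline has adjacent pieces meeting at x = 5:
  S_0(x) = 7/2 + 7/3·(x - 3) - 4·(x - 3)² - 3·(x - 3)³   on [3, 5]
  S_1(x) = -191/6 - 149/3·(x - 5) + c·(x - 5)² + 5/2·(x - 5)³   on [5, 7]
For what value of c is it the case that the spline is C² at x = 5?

S_0''(x) = -8 - 18·(x - 3), so S_0''(5) = -44. On the right, S_1''(5) = 2c, so c = -22.

-22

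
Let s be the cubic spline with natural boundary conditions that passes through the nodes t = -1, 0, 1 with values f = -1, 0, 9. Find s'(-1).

With σ_i denoting the second derivative at x_i, h_i = 1, 1, and Δ_i = (y_(i+1) − y_i)/h_i = 1, 9:
  1·σ_0 + 4·σ_1 + 1·σ_2 = 6(Δ_1 - Δ_0) = 48
Natural end conditions: σ_0 = σ_2 = 0.
Hence σ_0 = 0, σ_1 = 12, σ_2 = 0.
On [-1, 0], s'(t) = b_0 + 2c_0·(t + 1) + 3d_0·(t + 1)² with b_0 = Δ_0 - h_0(2σ_0 + σ_1)/6 = -1, c_0 = σ_0/2 = 0, d_0 = (σ_1 - σ_0)/(6h_0) = 2. So s'(-1) = -1.

-1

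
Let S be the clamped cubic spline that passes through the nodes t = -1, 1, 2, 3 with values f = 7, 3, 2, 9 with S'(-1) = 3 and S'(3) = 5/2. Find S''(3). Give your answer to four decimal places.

Write M_i for S''(x_i). With h_i = 2, 1, 1 and divided differences Δ_i = -2, -1, 7, the continuity of S' gives the tridiagonal system
  2·M_0 + 6·M_1 + 1·M_2 = 6(Δ_1 - Δ_0) = 6
  1·M_1 + 4·M_2 + 1·M_3 = 6(Δ_2 - Δ_1) = 48
Clamped end conditions give two more equations: 2h_0·M_0 + h_0·M_1 = 6(Δ_0 - S'(-1)) = -30 and h_2·M_2 + 2h_2·M_3 = 6(S'(3) - Δ_2) = -27.
Hence M_0 = -173/22, M_1 = 8/11, M_2 = 191/11, M_3 = -244/11.

-22.1818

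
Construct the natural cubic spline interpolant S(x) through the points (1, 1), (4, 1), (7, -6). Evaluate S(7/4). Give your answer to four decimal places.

With m_i denoting the second derivative at x_i, h_i = 3, 3, and Δ_i = (y_(i+1) − y_i)/h_i = 0, -7/3:
  3·m_0 + 12·m_1 + 3·m_2 = 6(Δ_1 - Δ_0) = -14
Natural end conditions: m_0 = m_2 = 0.
Forward elimination and back-substitution give m_0 = 0, m_1 = -7/6, m_2 = 0.
On [1, 4], S(x) = 1 + 7/12·(x - 1) + 0·(x - 1)² - 7/108·(x - 1)³.
With (x - 1) = 3/4: S(7/4) = 361/256.

1.4102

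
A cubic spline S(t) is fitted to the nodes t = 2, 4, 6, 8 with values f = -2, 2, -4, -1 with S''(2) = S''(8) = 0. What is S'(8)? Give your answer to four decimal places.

With m_i denoting the second derivative at x_i, h_i = 2, 2, 2, and Δ_i = (y_(i+1) − y_i)/h_i = 2, -3, 3/2:
  2·m_0 + 8·m_1 + 2·m_2 = 6(Δ_1 - Δ_0) = -30
  2·m_1 + 8·m_2 + 2·m_3 = 6(Δ_2 - Δ_1) = 27
Natural end conditions: m_0 = m_3 = 0.
Solving the tridiagonal system: m_0 = 0, m_1 = -49/10, m_2 = 23/5, m_3 = 0.
On [6, 8], S'(t) = b_2 + 2c_2·(t - 6) + 3d_2·(t - 6)² with b_2 = Δ_2 - h_2(2m_2 + m_3)/6 = -47/30, c_2 = m_2/2 = 23/10, d_2 = (m_3 - m_2)/(6h_2) = -23/60. So S'(8) = 91/30.

3.0333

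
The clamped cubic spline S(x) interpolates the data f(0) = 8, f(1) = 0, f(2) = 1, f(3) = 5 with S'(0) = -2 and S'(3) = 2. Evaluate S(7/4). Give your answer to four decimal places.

Put σ_i = S'' at the i-th knot. Here h = (1, 1, 1) and Δ = (-8, 1, 4), so the interior equations h_(i-1)·σ_(i-1) + 2(h_(i-1)+h_i)·σ_i + h_i·σ_(i+1) = 6(Δ_i − Δ_(i-1)) read
  1·σ_0 + 4·σ_1 + 1·σ_2 = 6(Δ_1 - Δ_0) = 54
  1·σ_1 + 4·σ_2 + 1·σ_3 = 6(Δ_2 - Δ_1) = 18
Clamped end conditions give two more equations: 2h_0·σ_0 + h_0·σ_1 = 6(Δ_0 - S'(0)) = -36 and h_2·σ_2 + 2h_2·σ_3 = 6(S'(3) - Δ_2) = -12.
Solving the tridiagonal system: σ_0 = -422/15, σ_1 = 304/15, σ_2 = 16/15, σ_3 = -98/15.
On [1, 2], S(x) = 0 - 89/15·(x - 1) + 152/15·(x - 1)² - 16/5·(x - 1)³.
With (x - 1) = 3/4: S(7/4) = -1/10.

-0.1000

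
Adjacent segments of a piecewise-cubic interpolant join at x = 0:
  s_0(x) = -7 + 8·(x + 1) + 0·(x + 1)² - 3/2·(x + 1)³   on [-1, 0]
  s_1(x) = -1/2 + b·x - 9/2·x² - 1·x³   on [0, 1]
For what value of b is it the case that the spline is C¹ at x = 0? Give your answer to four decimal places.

3.5000

s_0'(x) = 8 + 0·(x + 1) - 9/2·(x + 1)², so s_0'(0) = 7/2. On the right, s_1'(0) = b, so b = 7/2.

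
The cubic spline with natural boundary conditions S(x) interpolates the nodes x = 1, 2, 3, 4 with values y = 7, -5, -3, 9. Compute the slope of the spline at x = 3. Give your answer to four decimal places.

With σ_i denoting the second derivative at x_i, h_i = 1, 1, 1, and Δ_i = (y_(i+1) − y_i)/h_i = -12, 2, 12:
  1·σ_0 + 4·σ_1 + 1·σ_2 = 6(Δ_1 - Δ_0) = 84
  1·σ_1 + 4·σ_2 + 1·σ_3 = 6(Δ_2 - Δ_1) = 60
Natural end conditions: σ_0 = σ_3 = 0.
Forward elimination and back-substitution give σ_0 = 0, σ_1 = 92/5, σ_2 = 52/5, σ_3 = 0.
On [3, 4], S'(x) = b_2 + 2c_2·(x - 3) + 3d_2·(x - 3)² with b_2 = Δ_2 - h_2(2σ_2 + σ_3)/6 = 128/15, c_2 = σ_2/2 = 26/5, d_2 = (σ_3 - σ_2)/(6h_2) = -26/15. So S'(3) = 128/15.

8.5333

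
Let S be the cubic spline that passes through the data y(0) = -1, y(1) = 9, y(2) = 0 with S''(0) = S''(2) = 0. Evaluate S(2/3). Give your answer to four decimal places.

With σ_i denoting the second derivative at x_i, h_i = 1, 1, and Δ_i = (y_(i+1) − y_i)/h_i = 10, -9:
  1·σ_0 + 4·σ_1 + 1·σ_2 = 6(Δ_1 - Δ_0) = -114
Natural end conditions: σ_0 = σ_2 = 0.
Forward elimination and back-substitution give σ_0 = 0, σ_1 = -57/2, σ_2 = 0.
On [0, 1], S(x) = -1 + 59/4·x + 0·x² - 19/4·x³.
With x = 2/3: S(2/3) = 401/54.

7.4259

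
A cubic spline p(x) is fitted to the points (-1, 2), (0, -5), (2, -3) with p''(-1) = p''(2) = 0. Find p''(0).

8

Write m_i for p''(x_i). With h_i = 1, 2 and divided differences Δ_i = -7, 1, the continuity of p' gives the tridiagonal system
  1·m_0 + 6·m_1 + 2·m_2 = 6(Δ_1 - Δ_0) = 48
Natural end conditions: m_0 = m_2 = 0.
Forward elimination and back-substitution give m_0 = 0, m_1 = 8, m_2 = 0.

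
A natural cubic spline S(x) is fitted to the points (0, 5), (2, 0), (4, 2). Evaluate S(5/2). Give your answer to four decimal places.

-0.0742

Write σ_i for S''(x_i). With h_i = 2, 2 and divided differences Δ_i = -5/2, 1, the continuity of S' gives the tridiagonal system
  2·σ_0 + 8·σ_1 + 2·σ_2 = 6(Δ_1 - Δ_0) = 21
Natural end conditions: σ_0 = σ_2 = 0.
Solving the tridiagonal system: σ_0 = 0, σ_1 = 21/8, σ_2 = 0.
On [2, 4], S(x) = 0 - 3/4·(x - 2) + 21/16·(x - 2)² - 7/32·(x - 2)³.
With (x - 2) = 1/2: S(5/2) = -19/256.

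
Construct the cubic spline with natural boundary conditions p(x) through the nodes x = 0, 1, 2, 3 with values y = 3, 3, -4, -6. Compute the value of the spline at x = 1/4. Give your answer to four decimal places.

Let m_i = p''(x_i). Step sizes h_i = 1, 1, 1; slopes of the chords Δ_i = (y_(i+1) - y_i)/h_i = 0, -7, -2.
  1·m_0 + 4·m_1 + 1·m_2 = 6(Δ_1 - Δ_0) = -42
  1·m_1 + 4·m_2 + 1·m_3 = 6(Δ_2 - Δ_1) = 30
Natural end conditions: m_0 = m_3 = 0.
Forward elimination and back-substitution give m_0 = 0, m_1 = -66/5, m_2 = 54/5, m_3 = 0.
On [0, 1], p(x) = 3 + 11/5·x + 0·x² - 11/5·x³.
With x = 1/4: p(1/4) = 225/64.

3.5156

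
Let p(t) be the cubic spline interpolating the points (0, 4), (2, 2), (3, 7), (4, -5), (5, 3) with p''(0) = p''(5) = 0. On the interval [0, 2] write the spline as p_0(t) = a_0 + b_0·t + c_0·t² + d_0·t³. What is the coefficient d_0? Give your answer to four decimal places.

1.0349

With σ_i denoting the second derivative at x_i, h_i = 2, 1, 1, 1, and Δ_i = (y_(i+1) − y_i)/h_i = -1, 5, -12, 8:
  2·σ_0 + 6·σ_1 + 1·σ_2 = 6(Δ_1 - Δ_0) = 36
  1·σ_1 + 4·σ_2 + 1·σ_3 = 6(Δ_2 - Δ_1) = -102
  1·σ_2 + 4·σ_3 + 1·σ_4 = 6(Δ_3 - Δ_2) = 120
Natural end conditions: σ_0 = σ_4 = 0.
Hence σ_0 = 0, σ_1 = 534/43, σ_2 = -1656/43, σ_3 = 1704/43, σ_4 = 0.
On [0, 2], with p_0(t) = a_0 + b_0·t + c_0·t² + d_0·t³: c_0 = σ_0/2 = 0, d_0 = (σ_1 - σ_0)/(6h_0) = 89/86, b_0 = Δ_0 - h_0(2σ_0 + σ_1)/6 = -221/43.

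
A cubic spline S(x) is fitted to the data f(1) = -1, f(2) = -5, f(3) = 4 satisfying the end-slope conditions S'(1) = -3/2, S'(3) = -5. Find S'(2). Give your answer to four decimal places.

With M_i denoting the second derivative at x_i, h_i = 1, 1, and Δ_i = (y_(i+1) − y_i)/h_i = -4, 9:
  1·M_0 + 4·M_1 + 1·M_2 = 6(Δ_1 - Δ_0) = 78
Clamped end conditions give two more equations: 2h_0·M_0 + h_0·M_1 = 6(Δ_0 - S'(1)) = -15 and h_1·M_1 + 2h_1·M_2 = 6(S'(3) - Δ_1) = -84.
Hence M_0 = -115/4, M_1 = 85/2, M_2 = -253/4.
On [2, 3], S'(x) = b_1 + 2c_1·(x - 2) + 3d_1·(x - 2)² with b_1 = Δ_1 - h_1(2M_1 + M_2)/6 = 43/8, c_1 = M_1/2 = 85/4, d_1 = (M_2 - M_1)/(6h_1) = -141/8. So S'(2) = 43/8.

5.3750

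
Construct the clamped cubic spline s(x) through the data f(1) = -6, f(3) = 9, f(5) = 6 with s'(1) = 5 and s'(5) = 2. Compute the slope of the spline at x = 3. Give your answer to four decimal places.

Put m_i = s'' at the i-th knot. Here h = (2, 2) and Δ = (15/2, -3/2), so the interior equations h_(i-1)·m_(i-1) + 2(h_(i-1)+h_i)·m_i + h_i·m_(i+1) = 6(Δ_i − Δ_(i-1)) read
  2·m_0 + 8·m_1 + 2·m_2 = 6(Δ_1 - Δ_0) = -54
Clamped end conditions give two more equations: 2h_0·m_0 + h_0·m_1 = 6(Δ_0 - s'(1)) = 15 and h_1·m_1 + 2h_1·m_2 = 6(s'(5) - Δ_1) = 21.
Forward elimination and back-substitution give m_0 = 39/4, m_1 = -12, m_2 = 45/4.
On [3, 5], s'(x) = b_1 + 2c_1·(x - 3) + 3d_1·(x - 3)² with b_1 = Δ_1 - h_1(2m_1 + m_2)/6 = 11/4, c_1 = m_1/2 = -6, d_1 = (m_2 - m_1)/(6h_1) = 31/16. So s'(3) = 11/4.

2.7500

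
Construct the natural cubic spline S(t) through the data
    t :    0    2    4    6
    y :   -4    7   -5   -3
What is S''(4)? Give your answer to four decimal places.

7.9000

Write σ_i for S''(x_i). With h_i = 2, 2, 2 and divided differences Δ_i = 11/2, -6, 1, the continuity of S' gives the tridiagonal system
  2·σ_0 + 8·σ_1 + 2·σ_2 = 6(Δ_1 - Δ_0) = -69
  2·σ_1 + 8·σ_2 + 2·σ_3 = 6(Δ_2 - Δ_1) = 42
Natural end conditions: σ_0 = σ_3 = 0.
Solving the tridiagonal system: σ_0 = 0, σ_1 = -53/5, σ_2 = 79/10, σ_3 = 0.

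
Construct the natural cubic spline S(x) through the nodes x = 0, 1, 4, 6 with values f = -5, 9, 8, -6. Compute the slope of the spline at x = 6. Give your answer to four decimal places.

-7.2911

Write σ_i for S''(x_i). With h_i = 1, 3, 2 and divided differences Δ_i = 14, -1/3, -7, the continuity of S' gives the tridiagonal system
  1·σ_0 + 8·σ_1 + 3·σ_2 = 6(Δ_1 - Δ_0) = -86
  3·σ_1 + 10·σ_2 + 2·σ_3 = 6(Δ_2 - Δ_1) = -40
Natural end conditions: σ_0 = σ_3 = 0.
Solving: σ_0 = 0, σ_1 = -740/71, σ_2 = -62/71, σ_3 = 0.
On [4, 6], S'(x) = b_2 + 2c_2·(x - 4) + 3d_2·(x - 4)² with b_2 = Δ_2 - h_2(2σ_2 + σ_3)/6 = -1367/213, c_2 = σ_2/2 = -31/71, d_2 = (σ_3 - σ_2)/(6h_2) = 31/426. So S'(6) = -1553/213.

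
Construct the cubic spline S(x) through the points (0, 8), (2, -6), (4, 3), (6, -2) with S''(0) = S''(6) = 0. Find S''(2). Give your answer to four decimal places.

Let m_i = S''(x_i). Step sizes h_i = 2, 2, 2; slopes of the chords Δ_i = (y_(i+1) - y_i)/h_i = -7, 9/2, -5/2.
  2·m_0 + 8·m_1 + 2·m_2 = 6(Δ_1 - Δ_0) = 69
  2·m_1 + 8·m_2 + 2·m_3 = 6(Δ_2 - Δ_1) = -42
Natural end conditions: m_0 = m_3 = 0.
Forward elimination and back-substitution give m_0 = 0, m_1 = 53/5, m_2 = -79/10, m_3 = 0.

10.6000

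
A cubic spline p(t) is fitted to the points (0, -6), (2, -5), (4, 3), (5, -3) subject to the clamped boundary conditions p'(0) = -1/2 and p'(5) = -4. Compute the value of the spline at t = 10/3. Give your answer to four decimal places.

2.5749

Let M_i = p''(x_i). Step sizes h_i = 2, 2, 1; slopes of the chords Δ_i = (y_(i+1) - y_i)/h_i = 1/2, 4, -6.
  2·M_0 + 8·M_1 + 2·M_2 = 6(Δ_1 - Δ_0) = 21
  2·M_1 + 6·M_2 + 1·M_3 = 6(Δ_2 - Δ_1) = -60
Clamped end conditions give two more equations: 2h_0·M_0 + h_0·M_1 = 6(Δ_0 - p'(0)) = 6 and h_2·M_2 + 2h_2·M_3 = 6(p'(5) - Δ_2) = 12.
Hence M_0 = -85/46, M_1 = 154/23, M_2 = -332/23, M_3 = 304/23.
On [2, 4], p(t) = -5 + 100/23·(t - 2) + 77/23·(t - 2)² - 81/46·(t - 2)³.
With (t - 2) = 4/3: p(10/3) = 533/207.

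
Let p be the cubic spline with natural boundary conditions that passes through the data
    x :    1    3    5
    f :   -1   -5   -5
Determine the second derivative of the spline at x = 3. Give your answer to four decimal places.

Put M_i = p'' at the i-th knot. Here h = (2, 2) and Δ = (-2, 0), so the interior equations h_(i-1)·M_(i-1) + 2(h_(i-1)+h_i)·M_i + h_i·M_(i+1) = 6(Δ_i − Δ_(i-1)) read
  2·M_0 + 8·M_1 + 2·M_2 = 6(Δ_1 - Δ_0) = 12
Natural end conditions: M_0 = M_2 = 0.
Solving: M_0 = 0, M_1 = 3/2, M_2 = 0.

1.5000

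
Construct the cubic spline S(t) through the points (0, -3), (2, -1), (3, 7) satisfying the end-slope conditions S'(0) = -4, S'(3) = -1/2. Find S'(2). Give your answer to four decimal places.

Write m_i for S''(x_i). With h_i = 2, 1 and divided differences Δ_i = 1, 8, the continuity of S' gives the tridiagonal system
  2·m_0 + 6·m_1 + 1·m_2 = 6(Δ_1 - Δ_0) = 42
Clamped end conditions give two more equations: 2h_0·m_0 + h_0·m_1 = 6(Δ_0 - S'(0)) = 30 and h_1·m_1 + 2h_1·m_2 = 6(S'(3) - Δ_1) = -51.
Solving the tridiagonal system: m_0 = 5/3, m_1 = 35/3, m_2 = -94/3.
On [2, 3], S'(t) = b_1 + 2c_1·(t - 2) + 3d_1·(t - 2)² with b_1 = Δ_1 - h_1(2m_1 + m_2)/6 = 28/3, c_1 = m_1/2 = 35/6, d_1 = (m_2 - m_1)/(6h_1) = -43/6. So S'(2) = 28/3.

9.3333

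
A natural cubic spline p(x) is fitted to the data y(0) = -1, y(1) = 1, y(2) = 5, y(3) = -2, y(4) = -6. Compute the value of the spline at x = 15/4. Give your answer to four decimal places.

-5.3809

Write M_i for p''(x_i). With h_i = 1, 1, 1, 1 and divided differences Δ_i = 2, 4, -7, -4, the continuity of p' gives the tridiagonal system
  1·M_0 + 4·M_1 + 1·M_2 = 6(Δ_1 - Δ_0) = 12
  1·M_1 + 4·M_2 + 1·M_3 = 6(Δ_2 - Δ_1) = -66
  1·M_2 + 4·M_3 + 1·M_4 = 6(Δ_3 - Δ_2) = 18
Natural end conditions: M_0 = M_4 = 0.
Forward elimination and back-substitution give M_0 = 0, M_1 = 33/4, M_2 = -21, M_3 = 39/4, M_4 = 0.
On [3, 4], p(x) = -2 - 29/4·(x - 3) + 39/8·(x - 3)² - 13/8·(x - 3)³.
With (x - 3) = 3/4: p(15/4) = -2755/512.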